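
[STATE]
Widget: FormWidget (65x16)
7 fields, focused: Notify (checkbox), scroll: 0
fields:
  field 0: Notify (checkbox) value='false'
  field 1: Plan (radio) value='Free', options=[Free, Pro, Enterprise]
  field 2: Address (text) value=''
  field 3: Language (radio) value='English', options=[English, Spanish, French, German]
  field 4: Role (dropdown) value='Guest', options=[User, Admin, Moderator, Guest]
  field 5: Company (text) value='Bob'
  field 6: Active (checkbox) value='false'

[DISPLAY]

> Notify:     [ ]                                                
  Plan:       (●) Free  ( ) Pro  ( ) Enterprise                  
  Address:    [                                                 ]
  Language:   (●) English  ( ) Spanish  ( ) French  ( ) German   
  Role:       [Guest                                           ▼]
  Company:    [Bob                                              ]
  Active:     [ ]                                                
                                                                 
                                                                 
                                                                 
                                                                 
                                                                 
                                                                 
                                                                 
                                                                 
                                                                 


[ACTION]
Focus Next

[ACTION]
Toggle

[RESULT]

  Notify:     [ ]                                                
> Plan:       (●) Free  ( ) Pro  ( ) Enterprise                  
  Address:    [                                                 ]
  Language:   (●) English  ( ) Spanish  ( ) French  ( ) German   
  Role:       [Guest                                           ▼]
  Company:    [Bob                                              ]
  Active:     [ ]                                                
                                                                 
                                                                 
                                                                 
                                                                 
                                                                 
                                                                 
                                                                 
                                                                 
                                                                 


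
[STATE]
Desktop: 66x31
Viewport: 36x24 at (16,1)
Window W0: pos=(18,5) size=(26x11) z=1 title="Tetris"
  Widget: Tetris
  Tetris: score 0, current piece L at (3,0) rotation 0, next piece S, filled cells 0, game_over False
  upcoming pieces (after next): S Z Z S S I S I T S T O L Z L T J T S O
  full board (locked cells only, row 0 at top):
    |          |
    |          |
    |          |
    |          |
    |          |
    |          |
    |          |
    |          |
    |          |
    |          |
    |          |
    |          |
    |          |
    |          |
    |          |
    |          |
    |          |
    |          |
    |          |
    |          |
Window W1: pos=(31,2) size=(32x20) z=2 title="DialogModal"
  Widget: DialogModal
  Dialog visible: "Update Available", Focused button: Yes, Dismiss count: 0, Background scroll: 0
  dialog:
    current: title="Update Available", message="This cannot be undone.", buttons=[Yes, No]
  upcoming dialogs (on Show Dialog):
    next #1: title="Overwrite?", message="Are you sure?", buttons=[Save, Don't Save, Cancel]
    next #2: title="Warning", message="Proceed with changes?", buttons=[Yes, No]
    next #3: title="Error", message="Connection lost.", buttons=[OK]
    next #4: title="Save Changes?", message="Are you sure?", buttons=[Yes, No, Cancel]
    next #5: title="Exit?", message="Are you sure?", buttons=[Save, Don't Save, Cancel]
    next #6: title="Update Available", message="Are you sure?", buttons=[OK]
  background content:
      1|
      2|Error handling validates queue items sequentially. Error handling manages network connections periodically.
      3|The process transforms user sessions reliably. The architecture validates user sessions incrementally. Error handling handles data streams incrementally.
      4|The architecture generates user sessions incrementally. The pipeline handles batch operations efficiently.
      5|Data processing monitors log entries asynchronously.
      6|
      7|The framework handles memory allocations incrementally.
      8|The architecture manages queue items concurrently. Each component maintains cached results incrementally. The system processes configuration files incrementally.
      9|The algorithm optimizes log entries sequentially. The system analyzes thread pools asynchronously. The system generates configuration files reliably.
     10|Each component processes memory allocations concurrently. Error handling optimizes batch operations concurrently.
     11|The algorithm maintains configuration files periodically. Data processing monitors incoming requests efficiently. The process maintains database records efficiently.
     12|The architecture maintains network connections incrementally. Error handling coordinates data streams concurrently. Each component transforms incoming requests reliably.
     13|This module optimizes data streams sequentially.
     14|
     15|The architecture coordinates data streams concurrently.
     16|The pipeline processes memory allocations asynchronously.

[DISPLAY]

                                    
               ┏━━━━━━━━━━━━━━━━━━━━
               ┃ DialogModal        
               ┠────────────────────
  ┏━━━━━━━━━━━━┃                    
  ┃ Tetris     ┃Error handling valid
  ┠────────────┃The process transfor
  ┃          │N┃The architecture gen
  ┃          │ ┃Data processing moni
  ┃          │░┃  ┌─────────────────
  ┃          │ ┃Th│    Update Availa
  ┃          │ ┃Th│ This cannot be u
  ┃          │ ┃Th│       [Yes]  No 
  ┃          │S┃Ea└─────────────────
  ┗━━━━━━━━━━━━┃The algorithm mainta
               ┃The architecture mai
               ┃This module optimize
               ┃                    
               ┃The architecture coo
               ┃The pipeline process
               ┗━━━━━━━━━━━━━━━━━━━━
                                    
                                    
                                    


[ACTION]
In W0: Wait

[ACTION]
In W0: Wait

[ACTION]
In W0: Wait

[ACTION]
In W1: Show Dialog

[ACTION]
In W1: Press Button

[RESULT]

                                    
               ┏━━━━━━━━━━━━━━━━━━━━
               ┃ DialogModal        
               ┠────────────────────
  ┏━━━━━━━━━━━━┃                    
  ┃ Tetris     ┃Error handling valid
  ┠────────────┃The process transfor
  ┃          │N┃The architecture gen
  ┃          │ ┃Data processing moni
  ┃          │░┃                    
  ┃          │ ┃The framework handle
  ┃          │ ┃The architecture man
  ┃          │ ┃The algorithm optimi
  ┃          │S┃Each component proce
  ┗━━━━━━━━━━━━┃The algorithm mainta
               ┃The architecture mai
               ┃This module optimize
               ┃                    
               ┃The architecture coo
               ┃The pipeline process
               ┗━━━━━━━━━━━━━━━━━━━━
                                    
                                    
                                    


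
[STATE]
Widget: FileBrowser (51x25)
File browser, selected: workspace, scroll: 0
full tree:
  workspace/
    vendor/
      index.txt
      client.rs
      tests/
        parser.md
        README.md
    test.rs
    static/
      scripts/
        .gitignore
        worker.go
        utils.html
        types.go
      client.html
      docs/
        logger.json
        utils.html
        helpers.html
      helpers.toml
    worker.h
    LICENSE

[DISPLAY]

> [-] workspace/                                   
    [+] vendor/                                    
    test.rs                                        
    [+] static/                                    
    worker.h                                       
    LICENSE                                        
                                                   
                                                   
                                                   
                                                   
                                                   
                                                   
                                                   
                                                   
                                                   
                                                   
                                                   
                                                   
                                                   
                                                   
                                                   
                                                   
                                                   
                                                   
                                                   


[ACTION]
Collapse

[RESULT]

> [+] workspace/                                   
                                                   
                                                   
                                                   
                                                   
                                                   
                                                   
                                                   
                                                   
                                                   
                                                   
                                                   
                                                   
                                                   
                                                   
                                                   
                                                   
                                                   
                                                   
                                                   
                                                   
                                                   
                                                   
                                                   
                                                   


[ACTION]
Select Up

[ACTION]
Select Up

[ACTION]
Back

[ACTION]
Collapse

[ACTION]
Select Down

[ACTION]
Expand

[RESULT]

> [-] workspace/                                   
    [+] vendor/                                    
    test.rs                                        
    [+] static/                                    
    worker.h                                       
    LICENSE                                        
                                                   
                                                   
                                                   
                                                   
                                                   
                                                   
                                                   
                                                   
                                                   
                                                   
                                                   
                                                   
                                                   
                                                   
                                                   
                                                   
                                                   
                                                   
                                                   


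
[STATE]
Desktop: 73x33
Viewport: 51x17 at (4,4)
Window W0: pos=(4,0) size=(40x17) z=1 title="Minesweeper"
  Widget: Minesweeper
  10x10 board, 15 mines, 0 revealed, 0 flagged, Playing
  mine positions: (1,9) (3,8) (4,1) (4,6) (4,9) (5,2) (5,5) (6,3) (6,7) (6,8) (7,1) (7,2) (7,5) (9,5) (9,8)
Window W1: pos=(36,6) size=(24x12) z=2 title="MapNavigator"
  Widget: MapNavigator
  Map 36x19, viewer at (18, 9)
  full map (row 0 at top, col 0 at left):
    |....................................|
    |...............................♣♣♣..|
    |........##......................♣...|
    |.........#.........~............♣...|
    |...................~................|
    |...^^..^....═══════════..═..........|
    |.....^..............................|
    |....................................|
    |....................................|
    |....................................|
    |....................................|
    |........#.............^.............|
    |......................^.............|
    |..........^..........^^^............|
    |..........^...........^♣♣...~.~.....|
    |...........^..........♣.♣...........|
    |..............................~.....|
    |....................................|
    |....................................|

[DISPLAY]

┃■■■■■■■■■■                            ┃           
┃■■■■■■■■■■                            ┃           
┃■■■■■■■■■■                     ┏━━━━━━━━━━━━━━━━━━
┃■■■■■■■■■■                     ┃ MapNavigator     
┃■■■■■■■■■■                     ┠──────────────────
┃■■■■■■■■■■                     ┃^....═══════════..
┃■■■■■■■■■■                     ┃..................
┃■■■■■■■■■■                     ┃..................
┃■■■■■■■■■■                     ┃..................
┃                               ┃...........@......
┃                               ┃..................
┃                               ┃.#.............^..
┗━━━━━━━━━━━━━━━━━━━━━━━━━━━━━━━┃...............^..
                                ┗━━━━━━━━━━━━━━━━━━
                                                   
                                                   
                                                   


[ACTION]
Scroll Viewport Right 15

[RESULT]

                        ┃                          
                        ┃                          
                 ┏━━━━━━━━━━━━━━━━━━━━━━┓          
                 ┃ MapNavigator         ┃          
                 ┠──────────────────────┨          
                 ┃^....═══════════..═...┃          
                 ┃......................┃          
                 ┃......................┃          
                 ┃......................┃          
                 ┃...........@..........┃          
                 ┃......................┃          
                 ┃.#.............^......┃          
━━━━━━━━━━━━━━━━━┃...............^......┃          
                 ┗━━━━━━━━━━━━━━━━━━━━━━┛          
                                                   
                                                   
                                                   


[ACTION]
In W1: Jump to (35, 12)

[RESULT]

                        ┃                          
                        ┃                          
                 ┏━━━━━━━━━━━━━━━━━━━━━━┓          
                 ┃ MapNavigator         ┃          
                 ┠──────────────────────┨          
                 ┃............          ┃          
                 ┃............          ┃          
                 ┃............          ┃          
                 ┃............          ┃          
                 ┃...........@          ┃          
                 ┃............          ┃          
                 ┃♣...~.~.....          ┃          
━━━━━━━━━━━━━━━━━┃♣...........          ┃          
                 ┗━━━━━━━━━━━━━━━━━━━━━━┛          
                                                   
                                                   
                                                   


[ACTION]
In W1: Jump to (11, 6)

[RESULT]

                        ┃                          
                        ┃                          
                 ┏━━━━━━━━━━━━━━━━━━━━━━┓          
                 ┃ MapNavigator         ┃          
                 ┠──────────────────────┨          
                 ┃........##............┃          
                 ┃.........#.........~..┃          
                 ┃...................~..┃          
                 ┃...^^..^....══════════┃          
                 ┃.....^.....@..........┃          
                 ┃......................┃          
                 ┃......................┃          
━━━━━━━━━━━━━━━━━┃......................┃          
                 ┗━━━━━━━━━━━━━━━━━━━━━━┛          
                                                   
                                                   
                                                   


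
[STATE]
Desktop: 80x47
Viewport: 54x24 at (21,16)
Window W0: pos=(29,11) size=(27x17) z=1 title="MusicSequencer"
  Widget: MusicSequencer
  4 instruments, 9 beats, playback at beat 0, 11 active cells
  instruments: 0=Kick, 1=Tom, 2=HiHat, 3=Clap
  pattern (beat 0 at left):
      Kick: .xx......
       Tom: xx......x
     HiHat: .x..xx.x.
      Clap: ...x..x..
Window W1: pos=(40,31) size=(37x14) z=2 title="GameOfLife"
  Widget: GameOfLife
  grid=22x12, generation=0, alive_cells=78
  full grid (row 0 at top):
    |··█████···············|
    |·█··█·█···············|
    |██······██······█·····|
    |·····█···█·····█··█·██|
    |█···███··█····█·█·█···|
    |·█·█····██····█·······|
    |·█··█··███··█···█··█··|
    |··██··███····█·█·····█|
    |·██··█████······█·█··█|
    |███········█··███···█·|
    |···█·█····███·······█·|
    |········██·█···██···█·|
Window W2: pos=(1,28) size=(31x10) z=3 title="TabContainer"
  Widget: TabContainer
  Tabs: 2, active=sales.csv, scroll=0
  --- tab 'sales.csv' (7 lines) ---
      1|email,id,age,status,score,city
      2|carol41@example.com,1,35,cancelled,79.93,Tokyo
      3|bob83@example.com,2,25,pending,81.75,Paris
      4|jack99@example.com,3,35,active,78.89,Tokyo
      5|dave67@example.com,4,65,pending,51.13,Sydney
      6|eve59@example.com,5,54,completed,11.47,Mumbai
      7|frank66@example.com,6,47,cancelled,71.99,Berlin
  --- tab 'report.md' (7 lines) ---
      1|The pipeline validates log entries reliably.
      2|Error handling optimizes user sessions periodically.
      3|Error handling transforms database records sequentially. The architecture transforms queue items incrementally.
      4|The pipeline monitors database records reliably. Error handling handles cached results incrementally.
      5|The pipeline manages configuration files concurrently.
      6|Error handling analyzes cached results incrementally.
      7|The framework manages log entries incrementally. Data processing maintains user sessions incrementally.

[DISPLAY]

        ┃   Tom██······█          ┃                   
        ┃ HiHat·█··██·█·          ┃                   
        ┃  Clap···█··█··          ┃                   
        ┃                         ┃                   
        ┃                         ┃                   
        ┃                         ┃                   
        ┃                         ┃                   
        ┃                         ┃                   
        ┃                         ┃                   
        ┃                         ┃                   
        ┃                         ┃                   
        ┗━━━━━━━━━━━━━━━━━━━━━━━━━┛                   
━━━━━━━━━━┓                                           
          ┃                                           
──────────┨                                           
.md       ┃        ┏━━━━━━━━━━━━━━━━━━━━━━━━━━━━━━━━━━
──────────┃        ┃ GameOfLife                       
,score,cit┃        ┠──────────────────────────────────
,1,35,canc┃        ┃Gen: 0                            
,25,pendin┃        ┃·█··█·█···············            
3,35,activ┃        ┃██······██······█·····            
━━━━━━━━━━┛        ┃·····█···█·····█··█·██            
                   ┃█···███··█····█·█·█···            
                   ┃·█·█····██····█·······            


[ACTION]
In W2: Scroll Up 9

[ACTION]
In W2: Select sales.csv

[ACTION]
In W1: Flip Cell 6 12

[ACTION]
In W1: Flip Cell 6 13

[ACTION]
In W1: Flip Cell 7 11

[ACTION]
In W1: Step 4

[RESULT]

        ┃   Tom██······█          ┃                   
        ┃ HiHat·█··██·█·          ┃                   
        ┃  Clap···█··█··          ┃                   
        ┃                         ┃                   
        ┃                         ┃                   
        ┃                         ┃                   
        ┃                         ┃                   
        ┃                         ┃                   
        ┃                         ┃                   
        ┃                         ┃                   
        ┃                         ┃                   
        ┗━━━━━━━━━━━━━━━━━━━━━━━━━┛                   
━━━━━━━━━━┓                                           
          ┃                                           
──────────┨                                           
.md       ┃        ┏━━━━━━━━━━━━━━━━━━━━━━━━━━━━━━━━━━
──────────┃        ┃ GameOfLife                       
,score,cit┃        ┠──────────────────────────────────
,1,35,canc┃        ┃Gen: 4                            
,25,pendin┃        ┃·██·█·█···············            
3,35,activ┃        ┃·····██████····██·····            
━━━━━━━━━━┛        ┃······██·████·████····            
                   ┃·██·········█·····█···            
                   ┃·█·████·········█·██··            


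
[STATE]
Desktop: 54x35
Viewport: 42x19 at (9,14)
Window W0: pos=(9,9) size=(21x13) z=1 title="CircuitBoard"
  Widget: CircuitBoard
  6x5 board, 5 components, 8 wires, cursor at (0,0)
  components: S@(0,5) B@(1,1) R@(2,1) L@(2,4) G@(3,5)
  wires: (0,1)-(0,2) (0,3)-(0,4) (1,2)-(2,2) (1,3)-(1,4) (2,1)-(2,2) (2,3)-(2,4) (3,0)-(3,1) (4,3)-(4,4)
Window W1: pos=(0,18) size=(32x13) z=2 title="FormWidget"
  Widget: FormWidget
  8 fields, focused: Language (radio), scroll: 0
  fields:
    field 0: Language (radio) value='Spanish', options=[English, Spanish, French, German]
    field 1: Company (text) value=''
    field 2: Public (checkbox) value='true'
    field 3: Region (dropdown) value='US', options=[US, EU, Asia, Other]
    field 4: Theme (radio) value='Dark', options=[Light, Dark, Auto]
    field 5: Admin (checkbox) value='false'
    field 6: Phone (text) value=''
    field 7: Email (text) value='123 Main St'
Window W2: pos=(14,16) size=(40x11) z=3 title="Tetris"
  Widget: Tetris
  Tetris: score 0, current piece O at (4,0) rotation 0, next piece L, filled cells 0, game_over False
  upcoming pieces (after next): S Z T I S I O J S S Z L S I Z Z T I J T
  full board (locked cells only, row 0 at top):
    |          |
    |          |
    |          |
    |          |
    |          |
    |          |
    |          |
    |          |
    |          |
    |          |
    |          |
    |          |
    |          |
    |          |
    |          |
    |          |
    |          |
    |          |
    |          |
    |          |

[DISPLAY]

┃                   ┃                     
┃1       B   ·   · ─┃                     
┃    ┏━━━━━━━━━━━━━━━━━━━━━━━━━━━━━━━━━━━━
┃2   ┃ Tetris                             
━━━━━┠────────────────────────────────────
get  ┃          │Next:                    
─────┃          │  ▒                      
ge:  ┃          │▒▒▒                      
y:   ┃          │                         
:    ┃          │                         
:    ┃          │                         
     ┃          │Score:                   
     ┗━━━━━━━━━━━━━━━━━━━━━━━━━━━━━━━━━━━━
      [              ]┃                   
      [123 Main St   ]┃                   
                      ┃                   
━━━━━━━━━━━━━━━━━━━━━━┛                   
                                          
                                          


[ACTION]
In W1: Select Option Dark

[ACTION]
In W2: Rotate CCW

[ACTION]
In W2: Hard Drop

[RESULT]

┃                   ┃                     
┃1       B   ·   · ─┃                     
┃    ┏━━━━━━━━━━━━━━━━━━━━━━━━━━━━━━━━━━━━
┃2   ┃ Tetris                             
━━━━━┠────────────────────────────────────
get  ┃          │Next:                    
─────┃          │ ░░                      
ge:  ┃          │░░                       
y:   ┃          │                         
:    ┃          │                         
:    ┃    ▓▓    │                         
     ┃    ▓▓    │Score:                   
     ┗━━━━━━━━━━━━━━━━━━━━━━━━━━━━━━━━━━━━
      [              ]┃                   
      [123 Main St   ]┃                   
                      ┃                   
━━━━━━━━━━━━━━━━━━━━━━┛                   
                                          
                                          


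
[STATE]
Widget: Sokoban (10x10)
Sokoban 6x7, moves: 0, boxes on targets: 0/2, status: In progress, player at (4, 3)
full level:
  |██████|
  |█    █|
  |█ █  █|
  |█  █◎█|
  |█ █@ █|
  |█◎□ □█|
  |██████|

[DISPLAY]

██████    
█    █    
█ █  █    
█  █◎█    
█ █@ █    
█◎□ □█    
██████    
Moves: 0  
          
          


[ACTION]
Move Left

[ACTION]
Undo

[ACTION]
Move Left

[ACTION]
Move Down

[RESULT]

██████    
█    █    
█ █  █    
█  █◎█    
█ █  █    
█◎□@□█    
██████    
Moves: 1  
          
          


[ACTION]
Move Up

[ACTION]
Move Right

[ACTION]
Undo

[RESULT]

██████    
█    █    
█ █  █    
█  █◎█    
█ █@ █    
█◎□ □█    
██████    
Moves: 2  
          
          


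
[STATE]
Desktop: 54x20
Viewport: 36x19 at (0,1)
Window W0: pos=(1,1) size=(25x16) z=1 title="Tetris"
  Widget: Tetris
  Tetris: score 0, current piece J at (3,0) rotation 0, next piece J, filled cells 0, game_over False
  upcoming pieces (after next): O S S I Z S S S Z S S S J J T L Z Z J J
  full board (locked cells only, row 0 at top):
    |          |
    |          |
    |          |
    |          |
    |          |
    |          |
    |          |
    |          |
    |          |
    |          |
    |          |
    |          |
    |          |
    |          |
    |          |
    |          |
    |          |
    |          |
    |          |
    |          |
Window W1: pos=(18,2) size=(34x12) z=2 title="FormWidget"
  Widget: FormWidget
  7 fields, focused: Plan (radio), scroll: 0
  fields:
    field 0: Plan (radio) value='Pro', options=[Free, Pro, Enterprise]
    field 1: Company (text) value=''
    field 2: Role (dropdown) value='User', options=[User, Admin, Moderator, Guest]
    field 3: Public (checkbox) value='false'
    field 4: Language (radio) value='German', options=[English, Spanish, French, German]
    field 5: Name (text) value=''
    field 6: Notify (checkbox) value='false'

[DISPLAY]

 ┏━━━━━━━━━━━━━━━━━━━━━━━┓          
 ┃ Tetris         ┏━━━━━━━━━━━━━━━━━
 ┠────────────────┃ FormWidget      
 ┃          │Next:┠─────────────────
 ┃          │█    ┃> Plan:       ( )
 ┃          │███  ┃  Company:    [  
 ┃          │     ┃  Role:       [Us
 ┃          │     ┃  Public:     [ ]
 ┃          │     ┃  Language:   ( )
 ┃          │Score┃  Name:       [  
 ┃          │0    ┃  Notify:     [ ]
 ┃          │     ┃                 
 ┃          │     ┗━━━━━━━━━━━━━━━━━
 ┃          │            ┃          
 ┃          │            ┃          
 ┗━━━━━━━━━━━━━━━━━━━━━━━┛          
                                    
                                    
                                    


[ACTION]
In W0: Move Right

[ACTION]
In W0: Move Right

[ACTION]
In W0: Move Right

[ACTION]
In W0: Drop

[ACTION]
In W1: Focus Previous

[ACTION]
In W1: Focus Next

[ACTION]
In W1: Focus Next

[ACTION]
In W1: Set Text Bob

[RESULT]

 ┏━━━━━━━━━━━━━━━━━━━━━━━┓          
 ┃ Tetris         ┏━━━━━━━━━━━━━━━━━
 ┠────────────────┃ FormWidget      
 ┃          │Next:┠─────────────────
 ┃          │█    ┃  Plan:       ( )
 ┃          │███  ┃> Company:    [Bo
 ┃          │     ┃  Role:       [Us
 ┃          │     ┃  Public:     [ ]
 ┃          │     ┃  Language:   ( )
 ┃          │Score┃  Name:       [  
 ┃          │0    ┃  Notify:     [ ]
 ┃          │     ┃                 
 ┃          │     ┗━━━━━━━━━━━━━━━━━
 ┃          │            ┃          
 ┃          │            ┃          
 ┗━━━━━━━━━━━━━━━━━━━━━━━┛          
                                    
                                    
                                    


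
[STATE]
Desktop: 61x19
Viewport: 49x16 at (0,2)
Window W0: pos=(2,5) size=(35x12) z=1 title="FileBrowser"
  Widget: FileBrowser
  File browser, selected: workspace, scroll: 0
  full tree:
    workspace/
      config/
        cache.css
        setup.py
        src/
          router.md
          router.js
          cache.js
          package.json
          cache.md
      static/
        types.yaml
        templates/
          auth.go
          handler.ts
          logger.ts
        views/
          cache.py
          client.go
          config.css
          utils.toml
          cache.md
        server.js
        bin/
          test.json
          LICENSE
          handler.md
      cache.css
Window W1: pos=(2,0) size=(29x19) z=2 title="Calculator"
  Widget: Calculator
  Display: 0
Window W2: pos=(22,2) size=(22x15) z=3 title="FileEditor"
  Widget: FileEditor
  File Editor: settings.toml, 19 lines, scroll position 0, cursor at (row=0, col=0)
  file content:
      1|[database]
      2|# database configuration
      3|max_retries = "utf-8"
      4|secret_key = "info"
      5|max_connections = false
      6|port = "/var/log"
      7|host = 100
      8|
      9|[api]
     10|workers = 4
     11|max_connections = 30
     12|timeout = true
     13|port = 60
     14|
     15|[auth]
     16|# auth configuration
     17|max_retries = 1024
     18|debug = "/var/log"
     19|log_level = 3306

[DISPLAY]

  ┠───────────────────┏━━━━━━━━━━━━━━━━━━━━┓     
  ┃                   ┃ FileEditor         ┃     
  ┃┌───┬───┬───┬───┐  ┠────────────────────┨     
  ┃│ 7 │ 8 │ 9 │ ÷ │  ┃█database]         ▲┃     
  ┃├───┼───┼───┼───┤  ┃# database configur█┃     
  ┃│ 4 │ 5 │ 6 │ × │  ┃max_retries = "utf-░┃     
  ┃├───┼───┼───┼───┤  ┃secret_key = "info"░┃     
  ┃│ 1 │ 2 │ 3 │ - │  ┃max_connections = f░┃     
  ┃├───┼───┼───┼───┤  ┃port = "/var/log"  ░┃     
  ┃│ 0 │ . │ = │ + │  ┃host = 100         ░┃     
  ┃├───┼───┼───┼───┤  ┃                   ░┃     
  ┃│ C │ MC│ MR│ M+│  ┃[api]              ░┃     
  ┃└───┴───┴───┴───┘  ┃workers = 4        ░┃     
  ┃                   ┃max_connections = 3▼┃     
  ┃                   ┗━━━━━━━━━━━━━━━━━━━━┛     
  ┃                           ┃                  


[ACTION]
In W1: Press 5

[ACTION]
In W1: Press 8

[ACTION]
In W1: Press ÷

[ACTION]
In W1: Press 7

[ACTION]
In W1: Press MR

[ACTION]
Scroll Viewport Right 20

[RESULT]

──────────┏━━━━━━━━━━━━━━━━━━━━┓                 
          ┃ FileEditor         ┃                 
───┬───┐  ┠────────────────────┨                 
 9 │ ÷ │  ┃█database]         ▲┃                 
───┼───┤  ┃# database configur█┃                 
 6 │ × │  ┃max_retries = "utf-░┃                 
───┼───┤  ┃secret_key = "info"░┃                 
 3 │ - │  ┃max_connections = f░┃                 
───┼───┤  ┃port = "/var/log"  ░┃                 
 = │ + │  ┃host = 100         ░┃                 
───┼───┤  ┃                   ░┃                 
 MR│ M+│  ┃[api]              ░┃                 
───┴───┘  ┃workers = 4        ░┃                 
          ┃max_connections = 3▼┃                 
          ┗━━━━━━━━━━━━━━━━━━━━┛                 
                  ┃                              


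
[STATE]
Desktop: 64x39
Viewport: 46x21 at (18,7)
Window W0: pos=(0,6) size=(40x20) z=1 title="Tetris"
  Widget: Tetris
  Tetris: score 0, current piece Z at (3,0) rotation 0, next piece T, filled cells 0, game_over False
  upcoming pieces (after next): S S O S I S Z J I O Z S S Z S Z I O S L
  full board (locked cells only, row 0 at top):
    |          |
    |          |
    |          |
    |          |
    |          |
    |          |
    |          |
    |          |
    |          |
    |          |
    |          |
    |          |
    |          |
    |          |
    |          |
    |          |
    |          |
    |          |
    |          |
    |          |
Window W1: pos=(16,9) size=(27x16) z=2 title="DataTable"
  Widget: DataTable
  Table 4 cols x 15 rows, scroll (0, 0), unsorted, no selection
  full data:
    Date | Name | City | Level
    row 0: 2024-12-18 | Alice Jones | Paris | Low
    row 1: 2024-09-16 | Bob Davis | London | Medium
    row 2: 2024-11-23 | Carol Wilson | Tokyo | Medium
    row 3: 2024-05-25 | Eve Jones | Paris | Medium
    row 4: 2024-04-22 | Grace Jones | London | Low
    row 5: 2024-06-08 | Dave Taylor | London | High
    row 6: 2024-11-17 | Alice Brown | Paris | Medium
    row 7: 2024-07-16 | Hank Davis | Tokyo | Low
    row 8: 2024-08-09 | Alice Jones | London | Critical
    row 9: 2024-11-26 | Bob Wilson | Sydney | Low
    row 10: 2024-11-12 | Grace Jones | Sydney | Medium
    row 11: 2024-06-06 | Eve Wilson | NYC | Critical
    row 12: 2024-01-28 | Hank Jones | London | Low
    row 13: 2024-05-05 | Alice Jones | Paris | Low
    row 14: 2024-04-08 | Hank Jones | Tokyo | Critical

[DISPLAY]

                     ┃                        
─────────────────────┨                        
━━━━━━━━━━━━━━━━━━━━━━━━┓                     
DataTable               ┃                     
────────────────────────┨                     
ate      │Name        │C┃                     
─────────┼────────────┼─┃                     
024-12-18│Alice Jones │P┃                     
024-09-16│Bob Davis   │L┃                     
024-11-23│Carol Wilson│T┃                     
024-05-25│Eve Jones   │P┃                     
024-04-22│Grace Jones │L┃                     
024-06-08│Dave Taylor │L┃                     
024-11-17│Alice Brown │P┃                     
024-07-16│Hank Davis  │T┃                     
024-08-09│Alice Jones │L┃                     
024-11-26│Bob Wilson  │S┃                     
━━━━━━━━━━━━━━━━━━━━━━━━┛                     
━━━━━━━━━━━━━━━━━━━━━┛                        
                                              
                                              


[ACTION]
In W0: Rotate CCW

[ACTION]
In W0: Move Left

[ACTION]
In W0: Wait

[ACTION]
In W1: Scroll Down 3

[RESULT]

                     ┃                        
─────────────────────┨                        
━━━━━━━━━━━━━━━━━━━━━━━━┓                     
DataTable               ┃                     
────────────────────────┨                     
ate      │Name        │C┃                     
─────────┼────────────┼─┃                     
024-05-25│Eve Jones   │P┃                     
024-04-22│Grace Jones │L┃                     
024-06-08│Dave Taylor │L┃                     
024-11-17│Alice Brown │P┃                     
024-07-16│Hank Davis  │T┃                     
024-08-09│Alice Jones │L┃                     
024-11-26│Bob Wilson  │S┃                     
024-11-12│Grace Jones │S┃                     
024-06-06│Eve Wilson  │N┃                     
024-01-28│Hank Jones  │L┃                     
━━━━━━━━━━━━━━━━━━━━━━━━┛                     
━━━━━━━━━━━━━━━━━━━━━┛                        
                                              
                                              
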